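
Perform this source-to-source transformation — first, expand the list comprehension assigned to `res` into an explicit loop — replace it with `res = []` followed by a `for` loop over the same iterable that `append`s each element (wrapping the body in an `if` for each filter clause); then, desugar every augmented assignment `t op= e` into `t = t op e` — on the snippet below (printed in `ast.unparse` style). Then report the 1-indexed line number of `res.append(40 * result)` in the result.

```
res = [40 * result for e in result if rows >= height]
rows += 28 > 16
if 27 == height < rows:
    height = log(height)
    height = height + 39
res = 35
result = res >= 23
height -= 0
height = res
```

4

Transformed code:
res = []
for e in result:
    if rows >= height:
        res.append(40 * result)
rows = rows + (28 > 16)
if 27 == height < rows:
    height = log(height)
    height = height + 39
res = 35
result = res >= 23
height = height - 0
height = res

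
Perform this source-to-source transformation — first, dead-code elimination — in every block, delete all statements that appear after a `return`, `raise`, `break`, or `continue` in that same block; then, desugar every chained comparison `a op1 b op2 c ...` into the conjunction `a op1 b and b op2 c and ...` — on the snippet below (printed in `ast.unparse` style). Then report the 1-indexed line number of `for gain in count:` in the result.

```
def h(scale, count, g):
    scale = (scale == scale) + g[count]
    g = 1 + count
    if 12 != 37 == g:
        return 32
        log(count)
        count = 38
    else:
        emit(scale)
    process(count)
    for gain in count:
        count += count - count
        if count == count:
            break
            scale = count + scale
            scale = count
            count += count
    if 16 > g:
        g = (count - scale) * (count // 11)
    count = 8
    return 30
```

9

Transformed code:
def h(scale, count, g):
    scale = (scale == scale) + g[count]
    g = 1 + count
    if 12 != 37 and 37 == g:
        return 32
    else:
        emit(scale)
    process(count)
    for gain in count:
        count += count - count
        if count == count:
            break
    if 16 > g:
        g = (count - scale) * (count // 11)
    count = 8
    return 30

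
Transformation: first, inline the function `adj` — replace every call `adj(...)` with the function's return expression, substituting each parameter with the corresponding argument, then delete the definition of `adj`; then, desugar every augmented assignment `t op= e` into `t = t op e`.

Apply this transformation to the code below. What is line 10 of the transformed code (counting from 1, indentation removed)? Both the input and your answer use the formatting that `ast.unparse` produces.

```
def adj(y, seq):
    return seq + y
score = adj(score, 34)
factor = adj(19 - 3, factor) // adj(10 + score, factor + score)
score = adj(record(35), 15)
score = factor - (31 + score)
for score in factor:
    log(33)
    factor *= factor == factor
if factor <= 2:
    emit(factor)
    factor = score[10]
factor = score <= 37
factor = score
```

factor = score[10]

Transformed code:
score = 34 + score
factor = (factor + (19 - 3)) // (factor + score + (10 + score))
score = 15 + record(35)
score = factor - (31 + score)
for score in factor:
    log(33)
    factor = factor * (factor == factor)
if factor <= 2:
    emit(factor)
    factor = score[10]
factor = score <= 37
factor = score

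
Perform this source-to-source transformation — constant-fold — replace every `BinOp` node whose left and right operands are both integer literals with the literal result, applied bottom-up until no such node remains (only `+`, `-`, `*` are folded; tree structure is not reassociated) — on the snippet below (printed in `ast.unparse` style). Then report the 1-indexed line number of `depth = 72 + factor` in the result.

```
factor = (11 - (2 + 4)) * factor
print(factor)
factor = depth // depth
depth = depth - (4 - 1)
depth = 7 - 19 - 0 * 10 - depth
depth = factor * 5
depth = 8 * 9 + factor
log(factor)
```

7

Transformed code:
factor = 5 * factor
print(factor)
factor = depth // depth
depth = depth - 3
depth = -12 - depth
depth = factor * 5
depth = 72 + factor
log(factor)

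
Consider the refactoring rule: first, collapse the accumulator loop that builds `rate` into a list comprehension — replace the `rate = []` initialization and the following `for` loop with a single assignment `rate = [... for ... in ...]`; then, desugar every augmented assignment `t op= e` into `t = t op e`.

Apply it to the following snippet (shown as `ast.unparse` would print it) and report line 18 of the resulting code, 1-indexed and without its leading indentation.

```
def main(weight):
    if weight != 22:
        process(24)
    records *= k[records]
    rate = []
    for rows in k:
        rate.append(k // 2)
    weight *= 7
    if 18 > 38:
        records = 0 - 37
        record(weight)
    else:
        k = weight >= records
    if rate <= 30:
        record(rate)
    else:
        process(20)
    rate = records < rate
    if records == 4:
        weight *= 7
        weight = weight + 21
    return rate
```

weight = weight * 7

Transformed code:
def main(weight):
    if weight != 22:
        process(24)
    records = records * k[records]
    rate = [k // 2 for rows in k]
    weight = weight * 7
    if 18 > 38:
        records = 0 - 37
        record(weight)
    else:
        k = weight >= records
    if rate <= 30:
        record(rate)
    else:
        process(20)
    rate = records < rate
    if records == 4:
        weight = weight * 7
        weight = weight + 21
    return rate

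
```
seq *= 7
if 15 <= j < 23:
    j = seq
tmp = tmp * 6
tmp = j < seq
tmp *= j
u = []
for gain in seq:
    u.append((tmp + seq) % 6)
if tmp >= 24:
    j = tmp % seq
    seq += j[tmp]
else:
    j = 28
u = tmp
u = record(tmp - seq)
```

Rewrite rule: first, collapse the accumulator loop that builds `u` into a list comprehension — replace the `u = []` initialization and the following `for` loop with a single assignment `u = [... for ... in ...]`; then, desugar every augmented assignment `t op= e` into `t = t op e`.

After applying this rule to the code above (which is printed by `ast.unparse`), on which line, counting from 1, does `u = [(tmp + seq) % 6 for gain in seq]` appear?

7

Transformed code:
seq = seq * 7
if 15 <= j < 23:
    j = seq
tmp = tmp * 6
tmp = j < seq
tmp = tmp * j
u = [(tmp + seq) % 6 for gain in seq]
if tmp >= 24:
    j = tmp % seq
    seq = seq + j[tmp]
else:
    j = 28
u = tmp
u = record(tmp - seq)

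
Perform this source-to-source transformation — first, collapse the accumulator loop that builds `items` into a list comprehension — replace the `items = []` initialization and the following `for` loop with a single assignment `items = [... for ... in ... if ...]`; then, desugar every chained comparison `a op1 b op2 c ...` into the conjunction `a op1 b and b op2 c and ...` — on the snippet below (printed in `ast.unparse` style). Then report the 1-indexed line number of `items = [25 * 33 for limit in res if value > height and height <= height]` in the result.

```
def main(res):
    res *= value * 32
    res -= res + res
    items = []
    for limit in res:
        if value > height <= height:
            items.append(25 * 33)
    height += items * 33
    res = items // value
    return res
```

Transformed code:
def main(res):
    res *= value * 32
    res -= res + res
    items = [25 * 33 for limit in res if value > height and height <= height]
    height += items * 33
    res = items // value
    return res

4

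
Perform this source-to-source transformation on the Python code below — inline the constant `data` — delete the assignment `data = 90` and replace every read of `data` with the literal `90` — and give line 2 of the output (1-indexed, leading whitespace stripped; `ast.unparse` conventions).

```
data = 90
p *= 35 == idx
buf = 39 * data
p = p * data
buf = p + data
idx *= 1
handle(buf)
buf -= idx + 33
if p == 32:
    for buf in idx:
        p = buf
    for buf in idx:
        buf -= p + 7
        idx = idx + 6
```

Transformed code:
p *= 35 == idx
buf = 39 * 90
p = p * 90
buf = p + 90
idx *= 1
handle(buf)
buf -= idx + 33
if p == 32:
    for buf in idx:
        p = buf
    for buf in idx:
        buf -= p + 7
        idx = idx + 6

buf = 39 * 90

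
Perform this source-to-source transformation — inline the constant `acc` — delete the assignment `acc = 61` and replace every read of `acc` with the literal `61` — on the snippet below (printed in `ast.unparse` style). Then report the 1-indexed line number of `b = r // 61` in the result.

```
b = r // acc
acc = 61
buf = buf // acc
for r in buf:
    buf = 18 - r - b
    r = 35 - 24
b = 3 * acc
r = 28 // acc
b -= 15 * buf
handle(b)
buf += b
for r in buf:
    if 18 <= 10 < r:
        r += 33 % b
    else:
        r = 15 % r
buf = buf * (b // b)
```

1

Transformed code:
b = r // 61
buf = buf // 61
for r in buf:
    buf = 18 - r - b
    r = 35 - 24
b = 3 * 61
r = 28 // 61
b -= 15 * buf
handle(b)
buf += b
for r in buf:
    if 18 <= 10 < r:
        r += 33 % b
    else:
        r = 15 % r
buf = buf * (b // b)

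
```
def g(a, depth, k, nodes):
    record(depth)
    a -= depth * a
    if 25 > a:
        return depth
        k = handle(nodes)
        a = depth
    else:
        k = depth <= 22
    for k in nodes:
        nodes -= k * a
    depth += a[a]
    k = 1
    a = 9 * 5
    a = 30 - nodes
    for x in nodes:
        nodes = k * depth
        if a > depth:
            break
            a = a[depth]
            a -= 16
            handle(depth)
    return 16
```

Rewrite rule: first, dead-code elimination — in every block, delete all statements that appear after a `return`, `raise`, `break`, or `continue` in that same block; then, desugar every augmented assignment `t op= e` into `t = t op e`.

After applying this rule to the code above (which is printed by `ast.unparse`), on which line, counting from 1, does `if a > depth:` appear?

16

Transformed code:
def g(a, depth, k, nodes):
    record(depth)
    a = a - depth * a
    if 25 > a:
        return depth
    else:
        k = depth <= 22
    for k in nodes:
        nodes = nodes - k * a
    depth = depth + a[a]
    k = 1
    a = 9 * 5
    a = 30 - nodes
    for x in nodes:
        nodes = k * depth
        if a > depth:
            break
    return 16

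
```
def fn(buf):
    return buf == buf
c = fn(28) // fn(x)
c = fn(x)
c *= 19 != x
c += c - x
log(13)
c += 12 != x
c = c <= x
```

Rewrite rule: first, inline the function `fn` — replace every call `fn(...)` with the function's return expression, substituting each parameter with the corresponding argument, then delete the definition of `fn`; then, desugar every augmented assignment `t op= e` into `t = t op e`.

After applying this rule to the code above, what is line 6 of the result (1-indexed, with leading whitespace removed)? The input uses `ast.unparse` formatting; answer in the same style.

Transformed code:
c = (28 == 28) // (x == x)
c = x == x
c = c * (19 != x)
c = c + (c - x)
log(13)
c = c + (12 != x)
c = c <= x

c = c + (12 != x)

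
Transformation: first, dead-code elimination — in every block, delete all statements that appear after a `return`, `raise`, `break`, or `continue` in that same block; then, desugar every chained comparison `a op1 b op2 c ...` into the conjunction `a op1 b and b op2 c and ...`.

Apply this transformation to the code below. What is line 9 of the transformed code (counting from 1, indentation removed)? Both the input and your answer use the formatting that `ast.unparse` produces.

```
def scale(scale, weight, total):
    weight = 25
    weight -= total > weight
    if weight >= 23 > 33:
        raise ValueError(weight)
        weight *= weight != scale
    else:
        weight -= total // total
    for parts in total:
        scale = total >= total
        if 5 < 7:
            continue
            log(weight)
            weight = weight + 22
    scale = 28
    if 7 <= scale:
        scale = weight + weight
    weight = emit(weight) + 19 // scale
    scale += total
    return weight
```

scale = total >= total

Transformed code:
def scale(scale, weight, total):
    weight = 25
    weight -= total > weight
    if weight >= 23 and 23 > 33:
        raise ValueError(weight)
    else:
        weight -= total // total
    for parts in total:
        scale = total >= total
        if 5 < 7:
            continue
    scale = 28
    if 7 <= scale:
        scale = weight + weight
    weight = emit(weight) + 19 // scale
    scale += total
    return weight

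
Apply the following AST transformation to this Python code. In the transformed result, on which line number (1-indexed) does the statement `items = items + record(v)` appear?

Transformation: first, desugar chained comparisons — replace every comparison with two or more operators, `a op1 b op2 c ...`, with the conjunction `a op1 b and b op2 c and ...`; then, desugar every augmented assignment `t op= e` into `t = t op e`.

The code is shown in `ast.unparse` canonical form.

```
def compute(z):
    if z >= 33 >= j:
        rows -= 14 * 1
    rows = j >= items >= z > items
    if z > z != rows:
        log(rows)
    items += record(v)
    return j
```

Transformed code:
def compute(z):
    if z >= 33 and 33 >= j:
        rows = rows - 14 * 1
    rows = j >= items and items >= z and (z > items)
    if z > z and z != rows:
        log(rows)
    items = items + record(v)
    return j

7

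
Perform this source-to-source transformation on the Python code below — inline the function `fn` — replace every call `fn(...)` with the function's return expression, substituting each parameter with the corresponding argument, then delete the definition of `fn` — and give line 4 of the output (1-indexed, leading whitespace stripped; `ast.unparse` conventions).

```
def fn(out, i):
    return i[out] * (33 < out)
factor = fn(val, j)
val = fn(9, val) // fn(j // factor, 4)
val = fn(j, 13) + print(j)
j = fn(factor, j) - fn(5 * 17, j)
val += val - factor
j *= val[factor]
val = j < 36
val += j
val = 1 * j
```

j = j[factor] * (33 < factor) - j[5 * 17] * (33 < 5 * 17)

Transformed code:
factor = j[val] * (33 < val)
val = val[9] * (33 < 9) // (4[j // factor] * (33 < j // factor))
val = 13[j] * (33 < j) + print(j)
j = j[factor] * (33 < factor) - j[5 * 17] * (33 < 5 * 17)
val += val - factor
j *= val[factor]
val = j < 36
val += j
val = 1 * j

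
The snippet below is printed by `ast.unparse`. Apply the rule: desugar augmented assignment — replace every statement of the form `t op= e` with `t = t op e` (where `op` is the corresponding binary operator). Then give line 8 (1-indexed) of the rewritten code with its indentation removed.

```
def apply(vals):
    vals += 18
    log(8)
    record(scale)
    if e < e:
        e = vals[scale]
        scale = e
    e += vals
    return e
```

Transformed code:
def apply(vals):
    vals = vals + 18
    log(8)
    record(scale)
    if e < e:
        e = vals[scale]
        scale = e
    e = e + vals
    return e

e = e + vals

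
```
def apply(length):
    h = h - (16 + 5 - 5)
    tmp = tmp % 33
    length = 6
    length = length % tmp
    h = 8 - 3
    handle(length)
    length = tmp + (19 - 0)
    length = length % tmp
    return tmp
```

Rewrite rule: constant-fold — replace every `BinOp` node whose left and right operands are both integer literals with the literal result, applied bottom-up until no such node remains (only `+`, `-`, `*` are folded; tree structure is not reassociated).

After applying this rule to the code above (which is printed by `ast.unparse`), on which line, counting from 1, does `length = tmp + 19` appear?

8

Transformed code:
def apply(length):
    h = h - 16
    tmp = tmp % 33
    length = 6
    length = length % tmp
    h = 5
    handle(length)
    length = tmp + 19
    length = length % tmp
    return tmp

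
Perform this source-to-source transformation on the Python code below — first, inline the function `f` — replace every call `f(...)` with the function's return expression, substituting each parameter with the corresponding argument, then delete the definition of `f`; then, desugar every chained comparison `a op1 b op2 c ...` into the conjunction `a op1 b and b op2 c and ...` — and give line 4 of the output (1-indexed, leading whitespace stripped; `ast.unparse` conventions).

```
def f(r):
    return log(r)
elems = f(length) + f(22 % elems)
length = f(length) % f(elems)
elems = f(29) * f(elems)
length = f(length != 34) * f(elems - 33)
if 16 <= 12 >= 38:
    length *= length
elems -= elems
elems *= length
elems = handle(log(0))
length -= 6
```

length = log(length != 34) * log(elems - 33)

Transformed code:
elems = log(length) + log(22 % elems)
length = log(length) % log(elems)
elems = log(29) * log(elems)
length = log(length != 34) * log(elems - 33)
if 16 <= 12 and 12 >= 38:
    length *= length
elems -= elems
elems *= length
elems = handle(log(0))
length -= 6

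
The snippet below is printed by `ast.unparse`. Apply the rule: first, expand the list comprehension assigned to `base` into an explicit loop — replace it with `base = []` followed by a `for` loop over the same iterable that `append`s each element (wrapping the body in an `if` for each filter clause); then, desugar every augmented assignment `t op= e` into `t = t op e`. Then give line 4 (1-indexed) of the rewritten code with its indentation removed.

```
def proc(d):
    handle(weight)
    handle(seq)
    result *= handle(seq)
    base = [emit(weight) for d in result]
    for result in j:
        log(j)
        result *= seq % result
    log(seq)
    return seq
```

result = result * handle(seq)

Transformed code:
def proc(d):
    handle(weight)
    handle(seq)
    result = result * handle(seq)
    base = []
    for d in result:
        base.append(emit(weight))
    for result in j:
        log(j)
        result = result * (seq % result)
    log(seq)
    return seq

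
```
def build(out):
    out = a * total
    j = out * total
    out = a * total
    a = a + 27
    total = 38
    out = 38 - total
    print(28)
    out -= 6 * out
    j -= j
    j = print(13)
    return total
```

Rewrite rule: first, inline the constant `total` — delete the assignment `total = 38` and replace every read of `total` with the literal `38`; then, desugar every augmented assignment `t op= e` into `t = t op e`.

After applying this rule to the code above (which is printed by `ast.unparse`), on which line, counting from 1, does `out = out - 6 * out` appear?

Transformed code:
def build(out):
    out = a * 38
    j = out * 38
    out = a * 38
    a = a + 27
    out = 38 - 38
    print(28)
    out = out - 6 * out
    j = j - j
    j = print(13)
    return 38

8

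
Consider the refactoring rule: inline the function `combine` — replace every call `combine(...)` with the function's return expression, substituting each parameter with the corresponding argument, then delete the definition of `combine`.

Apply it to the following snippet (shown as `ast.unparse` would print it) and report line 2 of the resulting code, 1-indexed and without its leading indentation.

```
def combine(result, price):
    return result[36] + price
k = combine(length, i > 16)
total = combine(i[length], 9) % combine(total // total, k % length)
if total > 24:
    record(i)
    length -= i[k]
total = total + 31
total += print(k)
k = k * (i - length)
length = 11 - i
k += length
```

total = (i[length][36] + 9) % ((total // total)[36] + k % length)

Transformed code:
k = length[36] + (i > 16)
total = (i[length][36] + 9) % ((total // total)[36] + k % length)
if total > 24:
    record(i)
    length -= i[k]
total = total + 31
total += print(k)
k = k * (i - length)
length = 11 - i
k += length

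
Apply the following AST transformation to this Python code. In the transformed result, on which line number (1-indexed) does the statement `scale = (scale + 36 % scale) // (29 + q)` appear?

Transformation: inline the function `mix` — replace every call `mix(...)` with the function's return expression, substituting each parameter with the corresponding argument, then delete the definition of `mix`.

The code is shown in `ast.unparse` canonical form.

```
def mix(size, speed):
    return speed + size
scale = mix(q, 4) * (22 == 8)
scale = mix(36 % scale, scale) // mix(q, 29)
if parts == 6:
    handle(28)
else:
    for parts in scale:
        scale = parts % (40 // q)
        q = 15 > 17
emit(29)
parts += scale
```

Transformed code:
scale = (4 + q) * (22 == 8)
scale = (scale + 36 % scale) // (29 + q)
if parts == 6:
    handle(28)
else:
    for parts in scale:
        scale = parts % (40 // q)
        q = 15 > 17
emit(29)
parts += scale

2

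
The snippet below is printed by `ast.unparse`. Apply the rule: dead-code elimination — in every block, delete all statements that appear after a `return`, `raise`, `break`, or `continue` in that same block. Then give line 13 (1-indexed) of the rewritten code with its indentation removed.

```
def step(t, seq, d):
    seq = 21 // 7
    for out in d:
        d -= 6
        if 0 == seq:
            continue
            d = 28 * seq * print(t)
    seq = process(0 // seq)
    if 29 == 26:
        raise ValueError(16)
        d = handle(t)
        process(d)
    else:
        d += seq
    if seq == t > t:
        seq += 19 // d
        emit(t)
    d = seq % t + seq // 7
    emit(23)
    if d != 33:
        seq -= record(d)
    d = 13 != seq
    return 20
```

seq += 19 // d

Transformed code:
def step(t, seq, d):
    seq = 21 // 7
    for out in d:
        d -= 6
        if 0 == seq:
            continue
    seq = process(0 // seq)
    if 29 == 26:
        raise ValueError(16)
    else:
        d += seq
    if seq == t > t:
        seq += 19 // d
        emit(t)
    d = seq % t + seq // 7
    emit(23)
    if d != 33:
        seq -= record(d)
    d = 13 != seq
    return 20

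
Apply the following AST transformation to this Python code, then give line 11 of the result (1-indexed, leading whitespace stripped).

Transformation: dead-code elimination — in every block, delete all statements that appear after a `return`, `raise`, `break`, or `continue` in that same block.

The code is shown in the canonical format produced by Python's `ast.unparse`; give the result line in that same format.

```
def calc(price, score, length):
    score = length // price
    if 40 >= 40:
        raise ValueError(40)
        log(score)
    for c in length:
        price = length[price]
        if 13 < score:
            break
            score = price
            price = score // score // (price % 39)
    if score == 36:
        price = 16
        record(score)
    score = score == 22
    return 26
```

Transformed code:
def calc(price, score, length):
    score = length // price
    if 40 >= 40:
        raise ValueError(40)
    for c in length:
        price = length[price]
        if 13 < score:
            break
    if score == 36:
        price = 16
        record(score)
    score = score == 22
    return 26

record(score)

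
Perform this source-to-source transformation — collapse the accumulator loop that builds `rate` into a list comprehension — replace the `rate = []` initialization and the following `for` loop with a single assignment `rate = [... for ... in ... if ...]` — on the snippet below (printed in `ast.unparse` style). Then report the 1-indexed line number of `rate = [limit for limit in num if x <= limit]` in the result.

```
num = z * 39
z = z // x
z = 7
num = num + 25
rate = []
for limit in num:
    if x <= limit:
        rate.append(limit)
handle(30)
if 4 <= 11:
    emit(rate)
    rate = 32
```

5

Transformed code:
num = z * 39
z = z // x
z = 7
num = num + 25
rate = [limit for limit in num if x <= limit]
handle(30)
if 4 <= 11:
    emit(rate)
    rate = 32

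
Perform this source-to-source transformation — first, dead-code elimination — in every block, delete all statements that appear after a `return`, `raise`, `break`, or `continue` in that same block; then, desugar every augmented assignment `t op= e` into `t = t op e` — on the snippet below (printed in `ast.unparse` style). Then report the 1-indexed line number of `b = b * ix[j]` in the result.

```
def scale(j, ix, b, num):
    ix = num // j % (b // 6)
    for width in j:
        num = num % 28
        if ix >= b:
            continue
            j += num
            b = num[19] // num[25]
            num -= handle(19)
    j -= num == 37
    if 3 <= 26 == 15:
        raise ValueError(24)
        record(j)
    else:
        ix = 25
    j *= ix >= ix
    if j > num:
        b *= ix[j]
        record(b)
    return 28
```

14

Transformed code:
def scale(j, ix, b, num):
    ix = num // j % (b // 6)
    for width in j:
        num = num % 28
        if ix >= b:
            continue
    j = j - (num == 37)
    if 3 <= 26 == 15:
        raise ValueError(24)
    else:
        ix = 25
    j = j * (ix >= ix)
    if j > num:
        b = b * ix[j]
        record(b)
    return 28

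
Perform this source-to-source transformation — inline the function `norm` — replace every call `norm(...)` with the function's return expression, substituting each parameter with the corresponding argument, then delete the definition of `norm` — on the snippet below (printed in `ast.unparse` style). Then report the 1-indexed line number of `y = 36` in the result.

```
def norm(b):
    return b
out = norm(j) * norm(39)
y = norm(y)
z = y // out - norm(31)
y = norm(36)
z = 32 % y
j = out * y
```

Transformed code:
out = j * 39
y = y
z = y // out - 31
y = 36
z = 32 % y
j = out * y

4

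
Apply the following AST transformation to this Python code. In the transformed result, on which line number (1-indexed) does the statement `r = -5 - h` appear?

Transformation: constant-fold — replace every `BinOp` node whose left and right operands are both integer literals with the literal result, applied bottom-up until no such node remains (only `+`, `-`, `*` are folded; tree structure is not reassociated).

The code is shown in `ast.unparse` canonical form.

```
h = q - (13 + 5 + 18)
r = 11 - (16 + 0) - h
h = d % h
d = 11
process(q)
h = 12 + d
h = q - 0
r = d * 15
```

2

Transformed code:
h = q - 36
r = -5 - h
h = d % h
d = 11
process(q)
h = 12 + d
h = q - 0
r = d * 15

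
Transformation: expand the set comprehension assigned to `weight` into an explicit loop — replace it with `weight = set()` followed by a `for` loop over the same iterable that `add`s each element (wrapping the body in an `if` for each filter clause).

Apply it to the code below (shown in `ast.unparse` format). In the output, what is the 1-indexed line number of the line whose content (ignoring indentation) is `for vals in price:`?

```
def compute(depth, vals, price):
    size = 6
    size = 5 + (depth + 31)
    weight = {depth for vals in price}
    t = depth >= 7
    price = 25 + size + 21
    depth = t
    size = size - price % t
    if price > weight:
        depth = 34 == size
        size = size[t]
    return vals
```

Transformed code:
def compute(depth, vals, price):
    size = 6
    size = 5 + (depth + 31)
    weight = set()
    for vals in price:
        weight.add(depth)
    t = depth >= 7
    price = 25 + size + 21
    depth = t
    size = size - price % t
    if price > weight:
        depth = 34 == size
        size = size[t]
    return vals

5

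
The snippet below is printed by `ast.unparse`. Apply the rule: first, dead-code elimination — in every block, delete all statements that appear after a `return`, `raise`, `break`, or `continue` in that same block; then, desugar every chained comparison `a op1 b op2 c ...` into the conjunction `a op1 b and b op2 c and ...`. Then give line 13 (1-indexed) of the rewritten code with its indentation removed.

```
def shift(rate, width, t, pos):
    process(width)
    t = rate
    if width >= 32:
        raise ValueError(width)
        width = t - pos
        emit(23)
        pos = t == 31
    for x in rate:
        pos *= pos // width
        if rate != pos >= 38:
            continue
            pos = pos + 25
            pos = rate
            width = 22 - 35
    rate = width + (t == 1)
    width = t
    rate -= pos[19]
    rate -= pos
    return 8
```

rate -= pos

Transformed code:
def shift(rate, width, t, pos):
    process(width)
    t = rate
    if width >= 32:
        raise ValueError(width)
    for x in rate:
        pos *= pos // width
        if rate != pos and pos >= 38:
            continue
    rate = width + (t == 1)
    width = t
    rate -= pos[19]
    rate -= pos
    return 8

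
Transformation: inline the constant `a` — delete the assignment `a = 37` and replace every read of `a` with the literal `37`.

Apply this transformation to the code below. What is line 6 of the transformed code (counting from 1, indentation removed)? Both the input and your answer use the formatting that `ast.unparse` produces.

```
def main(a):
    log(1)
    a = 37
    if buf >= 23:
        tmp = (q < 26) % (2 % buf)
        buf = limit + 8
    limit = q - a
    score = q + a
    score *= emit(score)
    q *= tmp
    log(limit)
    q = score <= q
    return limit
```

Transformed code:
def main(a):
    log(1)
    if buf >= 23:
        tmp = (q < 26) % (2 % buf)
        buf = limit + 8
    limit = q - 37
    score = q + 37
    score *= emit(score)
    q *= tmp
    log(limit)
    q = score <= q
    return limit

limit = q - 37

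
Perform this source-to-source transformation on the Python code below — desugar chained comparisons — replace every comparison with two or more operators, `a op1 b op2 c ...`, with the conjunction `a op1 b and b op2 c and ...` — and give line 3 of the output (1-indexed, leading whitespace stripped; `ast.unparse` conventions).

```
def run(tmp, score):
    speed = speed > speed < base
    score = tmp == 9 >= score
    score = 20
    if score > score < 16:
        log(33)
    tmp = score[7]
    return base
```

score = tmp == 9 and 9 >= score

Transformed code:
def run(tmp, score):
    speed = speed > speed and speed < base
    score = tmp == 9 and 9 >= score
    score = 20
    if score > score and score < 16:
        log(33)
    tmp = score[7]
    return base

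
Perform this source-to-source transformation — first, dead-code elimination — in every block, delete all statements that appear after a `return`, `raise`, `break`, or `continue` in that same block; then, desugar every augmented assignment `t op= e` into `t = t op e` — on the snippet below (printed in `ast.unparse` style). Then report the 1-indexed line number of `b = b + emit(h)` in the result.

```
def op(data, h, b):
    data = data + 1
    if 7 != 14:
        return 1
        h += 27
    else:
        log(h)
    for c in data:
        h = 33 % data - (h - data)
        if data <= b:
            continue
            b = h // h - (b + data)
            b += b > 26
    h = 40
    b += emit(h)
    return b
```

12

Transformed code:
def op(data, h, b):
    data = data + 1
    if 7 != 14:
        return 1
    else:
        log(h)
    for c in data:
        h = 33 % data - (h - data)
        if data <= b:
            continue
    h = 40
    b = b + emit(h)
    return b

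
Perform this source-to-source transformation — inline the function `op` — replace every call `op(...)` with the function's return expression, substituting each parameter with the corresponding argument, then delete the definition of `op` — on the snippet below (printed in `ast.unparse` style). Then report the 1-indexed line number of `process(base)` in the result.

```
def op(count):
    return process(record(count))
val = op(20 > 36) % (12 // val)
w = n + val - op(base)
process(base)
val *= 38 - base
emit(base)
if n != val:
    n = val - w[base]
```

Transformed code:
val = process(record(20 > 36)) % (12 // val)
w = n + val - process(record(base))
process(base)
val *= 38 - base
emit(base)
if n != val:
    n = val - w[base]

3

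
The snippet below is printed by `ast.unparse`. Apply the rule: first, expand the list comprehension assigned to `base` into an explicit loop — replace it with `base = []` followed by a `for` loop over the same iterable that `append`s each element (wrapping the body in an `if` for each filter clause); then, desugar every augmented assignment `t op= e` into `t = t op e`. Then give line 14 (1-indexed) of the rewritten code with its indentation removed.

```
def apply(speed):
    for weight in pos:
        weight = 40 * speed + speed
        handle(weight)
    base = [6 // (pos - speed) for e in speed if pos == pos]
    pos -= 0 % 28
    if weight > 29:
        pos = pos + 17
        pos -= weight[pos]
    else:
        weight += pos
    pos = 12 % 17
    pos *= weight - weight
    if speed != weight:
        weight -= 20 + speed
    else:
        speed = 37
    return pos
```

Transformed code:
def apply(speed):
    for weight in pos:
        weight = 40 * speed + speed
        handle(weight)
    base = []
    for e in speed:
        if pos == pos:
            base.append(6 // (pos - speed))
    pos = pos - 0 % 28
    if weight > 29:
        pos = pos + 17
        pos = pos - weight[pos]
    else:
        weight = weight + pos
    pos = 12 % 17
    pos = pos * (weight - weight)
    if speed != weight:
        weight = weight - (20 + speed)
    else:
        speed = 37
    return pos

weight = weight + pos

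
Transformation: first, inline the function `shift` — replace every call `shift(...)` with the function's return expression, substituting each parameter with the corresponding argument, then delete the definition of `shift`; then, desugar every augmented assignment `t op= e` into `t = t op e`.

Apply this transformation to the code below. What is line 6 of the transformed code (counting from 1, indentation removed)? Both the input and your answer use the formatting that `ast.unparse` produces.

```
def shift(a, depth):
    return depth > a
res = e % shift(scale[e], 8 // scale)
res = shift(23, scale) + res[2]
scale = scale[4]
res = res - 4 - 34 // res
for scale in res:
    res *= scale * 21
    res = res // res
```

Transformed code:
res = e % (8 // scale > scale[e])
res = (scale > 23) + res[2]
scale = scale[4]
res = res - 4 - 34 // res
for scale in res:
    res = res * (scale * 21)
    res = res // res

res = res * (scale * 21)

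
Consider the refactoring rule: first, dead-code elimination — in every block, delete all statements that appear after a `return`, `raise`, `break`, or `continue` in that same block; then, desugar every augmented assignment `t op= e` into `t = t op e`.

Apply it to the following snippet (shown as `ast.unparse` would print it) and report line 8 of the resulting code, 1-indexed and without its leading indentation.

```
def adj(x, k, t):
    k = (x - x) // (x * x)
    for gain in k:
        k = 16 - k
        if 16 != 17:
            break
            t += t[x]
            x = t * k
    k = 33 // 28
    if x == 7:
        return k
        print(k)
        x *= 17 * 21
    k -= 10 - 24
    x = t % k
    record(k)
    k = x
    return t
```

if x == 7:

Transformed code:
def adj(x, k, t):
    k = (x - x) // (x * x)
    for gain in k:
        k = 16 - k
        if 16 != 17:
            break
    k = 33 // 28
    if x == 7:
        return k
    k = k - (10 - 24)
    x = t % k
    record(k)
    k = x
    return t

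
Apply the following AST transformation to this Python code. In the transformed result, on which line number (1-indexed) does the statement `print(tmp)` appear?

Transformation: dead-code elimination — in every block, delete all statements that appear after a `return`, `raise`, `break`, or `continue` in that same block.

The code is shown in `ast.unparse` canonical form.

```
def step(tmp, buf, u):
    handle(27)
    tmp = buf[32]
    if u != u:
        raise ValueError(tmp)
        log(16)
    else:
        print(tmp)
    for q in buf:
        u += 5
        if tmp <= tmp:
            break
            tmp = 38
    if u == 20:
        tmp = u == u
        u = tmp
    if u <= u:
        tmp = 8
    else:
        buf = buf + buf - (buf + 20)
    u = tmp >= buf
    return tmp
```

Transformed code:
def step(tmp, buf, u):
    handle(27)
    tmp = buf[32]
    if u != u:
        raise ValueError(tmp)
    else:
        print(tmp)
    for q in buf:
        u += 5
        if tmp <= tmp:
            break
    if u == 20:
        tmp = u == u
        u = tmp
    if u <= u:
        tmp = 8
    else:
        buf = buf + buf - (buf + 20)
    u = tmp >= buf
    return tmp

7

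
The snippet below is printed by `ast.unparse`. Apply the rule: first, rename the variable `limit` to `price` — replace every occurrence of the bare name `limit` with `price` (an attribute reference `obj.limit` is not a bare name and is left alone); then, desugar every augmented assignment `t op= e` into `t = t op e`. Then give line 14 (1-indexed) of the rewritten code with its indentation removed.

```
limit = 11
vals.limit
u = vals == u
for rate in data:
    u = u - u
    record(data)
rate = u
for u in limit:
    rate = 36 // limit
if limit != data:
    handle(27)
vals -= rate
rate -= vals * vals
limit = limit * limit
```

Transformed code:
price = 11
vals.limit
u = vals == u
for rate in data:
    u = u - u
    record(data)
rate = u
for u in price:
    rate = 36 // price
if price != data:
    handle(27)
vals = vals - rate
rate = rate - vals * vals
price = price * price

price = price * price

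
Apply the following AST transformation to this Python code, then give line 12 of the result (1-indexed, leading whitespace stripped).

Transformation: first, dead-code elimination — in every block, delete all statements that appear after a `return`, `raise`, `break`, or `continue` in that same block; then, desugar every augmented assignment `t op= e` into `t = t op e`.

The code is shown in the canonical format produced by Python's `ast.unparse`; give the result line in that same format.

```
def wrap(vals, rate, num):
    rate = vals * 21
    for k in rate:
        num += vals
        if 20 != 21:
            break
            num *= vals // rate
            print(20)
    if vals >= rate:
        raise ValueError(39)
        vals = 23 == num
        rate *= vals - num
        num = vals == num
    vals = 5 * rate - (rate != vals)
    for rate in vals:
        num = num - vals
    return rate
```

return rate

Transformed code:
def wrap(vals, rate, num):
    rate = vals * 21
    for k in rate:
        num = num + vals
        if 20 != 21:
            break
    if vals >= rate:
        raise ValueError(39)
    vals = 5 * rate - (rate != vals)
    for rate in vals:
        num = num - vals
    return rate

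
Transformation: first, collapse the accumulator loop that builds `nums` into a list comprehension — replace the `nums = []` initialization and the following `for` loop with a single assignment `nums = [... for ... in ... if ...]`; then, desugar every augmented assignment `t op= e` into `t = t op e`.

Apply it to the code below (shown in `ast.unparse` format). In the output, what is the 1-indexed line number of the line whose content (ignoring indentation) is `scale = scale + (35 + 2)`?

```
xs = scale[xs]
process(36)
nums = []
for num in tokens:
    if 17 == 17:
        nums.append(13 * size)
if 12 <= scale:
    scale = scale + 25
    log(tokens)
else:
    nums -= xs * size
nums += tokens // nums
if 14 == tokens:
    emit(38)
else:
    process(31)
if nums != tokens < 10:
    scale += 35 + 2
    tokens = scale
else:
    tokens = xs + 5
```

Transformed code:
xs = scale[xs]
process(36)
nums = [13 * size for num in tokens if 17 == 17]
if 12 <= scale:
    scale = scale + 25
    log(tokens)
else:
    nums = nums - xs * size
nums = nums + tokens // nums
if 14 == tokens:
    emit(38)
else:
    process(31)
if nums != tokens < 10:
    scale = scale + (35 + 2)
    tokens = scale
else:
    tokens = xs + 5

15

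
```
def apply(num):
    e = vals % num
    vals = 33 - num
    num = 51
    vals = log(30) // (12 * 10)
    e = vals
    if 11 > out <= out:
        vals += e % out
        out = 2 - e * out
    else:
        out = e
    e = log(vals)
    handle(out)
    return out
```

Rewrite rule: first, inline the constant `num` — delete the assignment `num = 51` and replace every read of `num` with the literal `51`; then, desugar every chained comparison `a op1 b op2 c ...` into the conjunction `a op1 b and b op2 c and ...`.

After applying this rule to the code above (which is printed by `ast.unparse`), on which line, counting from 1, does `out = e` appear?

Transformed code:
def apply(num):
    e = vals % 51
    vals = 33 - 51
    vals = log(30) // (12 * 10)
    e = vals
    if 11 > out and out <= out:
        vals += e % out
        out = 2 - e * out
    else:
        out = e
    e = log(vals)
    handle(out)
    return out

10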